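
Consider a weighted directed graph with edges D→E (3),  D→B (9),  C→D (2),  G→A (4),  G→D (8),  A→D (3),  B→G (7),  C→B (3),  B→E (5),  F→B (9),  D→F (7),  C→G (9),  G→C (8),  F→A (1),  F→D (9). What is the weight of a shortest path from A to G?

Candidate routes:
A → D → B → G: 3 + 9 + 7 = 19
A → D → F → B → G: 3 + 7 + 9 + 7 = 26
Best route has total 19.

19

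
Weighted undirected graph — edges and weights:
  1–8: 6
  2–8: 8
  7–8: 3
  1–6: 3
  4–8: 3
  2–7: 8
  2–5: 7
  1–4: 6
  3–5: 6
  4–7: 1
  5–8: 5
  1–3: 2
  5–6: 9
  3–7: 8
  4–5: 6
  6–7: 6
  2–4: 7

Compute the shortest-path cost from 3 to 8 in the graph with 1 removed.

11

Comparing a few candidate routes:
3→7→4→8: 8 + 1 + 3 = 12
3→5→4→7→8: 6 + 6 + 1 + 3 = 16
3→7→4→5→8: 8 + 1 + 6 + 5 = 20
3→7→8: 8 + 3 = 11
3→5→8: 6 + 5 = 11
3→5→4→8: 6 + 6 + 3 = 15
Best route has total 11.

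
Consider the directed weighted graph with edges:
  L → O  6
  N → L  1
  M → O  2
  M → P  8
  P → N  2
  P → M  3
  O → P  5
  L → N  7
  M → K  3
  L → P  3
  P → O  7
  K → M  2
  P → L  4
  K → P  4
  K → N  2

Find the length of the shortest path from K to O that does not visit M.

A few of the K→O routes:
K - N - L - P - O: 2 + 1 + 3 + 7 = 13
K - P - O: 4 + 7 = 11
K - N - L - O: 2 + 1 + 6 = 9
K - P - N - L - O: 4 + 2 + 1 + 6 = 13
The minimum is 9.

9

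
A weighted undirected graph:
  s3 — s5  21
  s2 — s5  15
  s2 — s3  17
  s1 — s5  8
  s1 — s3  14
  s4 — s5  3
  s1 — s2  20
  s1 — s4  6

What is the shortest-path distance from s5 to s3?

21

Comparing a few candidate routes:
s5 -> s3: 21
s5 -> s1 -> s2 -> s3: 8 + 20 + 17 = 45
s5 -> s2 -> s3: 15 + 17 = 32
s5 -> s4 -> s1 -> s2 -> s3: 3 + 6 + 20 + 17 = 46
s5 -> s4 -> s1 -> s3: 3 + 6 + 14 = 23
s5 -> s1 -> s3: 8 + 14 = 22
Shortest: 21.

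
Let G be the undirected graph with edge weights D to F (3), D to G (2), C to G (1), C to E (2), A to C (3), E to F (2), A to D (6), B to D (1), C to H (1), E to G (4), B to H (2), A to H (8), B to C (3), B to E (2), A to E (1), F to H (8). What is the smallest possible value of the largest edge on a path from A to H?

A few of the A→H routes:
A→E→B→D→G→C→H: max(1, 2, 1, 2, 1, 1) = 2
A→E→C→H: max(1, 2, 1) = 2
A→E→C→G→D→B→H: max(1, 2, 1, 2, 1, 2) = 2
A→E→B→H: max(1, 2, 2) = 2
Smallest bottleneck: 2.

2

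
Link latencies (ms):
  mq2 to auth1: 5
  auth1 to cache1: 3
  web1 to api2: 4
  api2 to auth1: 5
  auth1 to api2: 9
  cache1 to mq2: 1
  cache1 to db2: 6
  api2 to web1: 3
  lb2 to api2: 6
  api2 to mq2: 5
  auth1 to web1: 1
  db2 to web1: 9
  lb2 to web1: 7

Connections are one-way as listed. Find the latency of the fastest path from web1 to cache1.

12

Routes from web1 to cache1:
web1 -> api2 -> mq2 -> auth1 -> cache1: 4 + 5 + 5 + 3 = 17
web1 -> api2 -> auth1 -> cache1: 4 + 5 + 3 = 12
Shortest: 12 ms.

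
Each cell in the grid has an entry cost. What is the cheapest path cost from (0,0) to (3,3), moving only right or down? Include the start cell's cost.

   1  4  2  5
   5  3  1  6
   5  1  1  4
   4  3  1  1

Cheapest: r0c0 r0c1 r0c2 r1c2 r2c2 r3c2 r3c3
  1 + 4 + 2 + 1 + 1 + 1 + 1 = 11
(Top row then right column would cost 23.)

11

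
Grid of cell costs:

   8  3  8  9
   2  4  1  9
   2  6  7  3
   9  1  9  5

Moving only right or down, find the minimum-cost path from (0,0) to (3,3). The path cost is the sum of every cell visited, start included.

30

One optimal route is [0,0] → [1,0] → [1,1] → [1,2] → [2,2] → [2,3] → [3,3].
Its cost is 8 + 2 + 4 + 1 + 7 + 3 + 5 = 30.
For comparison, the top-then-right route costs 45.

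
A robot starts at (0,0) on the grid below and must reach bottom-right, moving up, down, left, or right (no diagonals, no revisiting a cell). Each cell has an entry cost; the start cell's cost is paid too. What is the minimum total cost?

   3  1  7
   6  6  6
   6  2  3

Cheapest: (0,0) -> (0,1) -> (1,1) -> (2,1) -> (2,2)
  3 + 1 + 6 + 2 + 3 = 15

15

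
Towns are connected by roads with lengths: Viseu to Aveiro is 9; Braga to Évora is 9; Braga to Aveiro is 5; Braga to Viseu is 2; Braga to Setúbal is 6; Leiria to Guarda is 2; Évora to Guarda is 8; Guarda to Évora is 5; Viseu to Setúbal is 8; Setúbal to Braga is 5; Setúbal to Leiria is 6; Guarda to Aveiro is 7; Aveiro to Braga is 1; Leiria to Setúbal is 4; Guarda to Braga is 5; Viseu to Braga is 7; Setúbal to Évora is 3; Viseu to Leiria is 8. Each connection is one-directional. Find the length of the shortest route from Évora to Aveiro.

15

Paths from Évora to Aveiro:
Évora→Guarda→Braga→Aveiro: 8 + 5 + 5 = 18
Évora→Guarda→Aveiro: 8 + 7 = 15
Évora→Guarda→Braga→Viseu→Aveiro: 8 + 5 + 2 + 9 = 24
The minimum is 15.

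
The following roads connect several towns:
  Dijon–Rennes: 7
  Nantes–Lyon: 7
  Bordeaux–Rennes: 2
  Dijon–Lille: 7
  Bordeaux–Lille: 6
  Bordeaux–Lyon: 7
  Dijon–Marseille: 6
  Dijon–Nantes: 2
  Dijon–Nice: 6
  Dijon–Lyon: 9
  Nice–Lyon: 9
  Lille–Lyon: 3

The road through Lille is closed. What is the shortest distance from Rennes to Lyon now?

9

Paths from Rennes to Lyon avoiding Lille:
Rennes-Bordeaux-Lyon: 2 + 7 = 9
Rennes-Dijon-Nantes-Lyon: 7 + 2 + 7 = 16
Rennes-Dijon-Nice-Lyon: 7 + 6 + 9 = 22
Rennes-Dijon-Lyon: 7 + 9 = 16
The minimum is 9.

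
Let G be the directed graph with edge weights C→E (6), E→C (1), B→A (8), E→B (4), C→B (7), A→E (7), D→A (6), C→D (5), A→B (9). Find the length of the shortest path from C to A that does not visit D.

Routes from C to A avoiding D:
C -> B -> A: 7 + 8 = 15
C -> E -> B -> A: 6 + 4 + 8 = 18
Best route has total 15.

15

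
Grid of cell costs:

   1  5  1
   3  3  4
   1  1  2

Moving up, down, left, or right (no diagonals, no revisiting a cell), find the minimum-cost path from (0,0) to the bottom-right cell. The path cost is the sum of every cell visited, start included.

8

Take (0,0)→(1,0)→(2,0)→(2,1)→(2,2) for a total of 1 + 3 + 1 + 1 + 2 = 8.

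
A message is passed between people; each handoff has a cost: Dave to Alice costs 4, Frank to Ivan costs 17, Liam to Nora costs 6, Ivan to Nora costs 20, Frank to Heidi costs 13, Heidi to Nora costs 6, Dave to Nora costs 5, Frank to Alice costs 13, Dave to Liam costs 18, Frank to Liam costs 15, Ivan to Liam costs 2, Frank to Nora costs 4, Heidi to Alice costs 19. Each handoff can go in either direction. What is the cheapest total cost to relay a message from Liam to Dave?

11

A few of the Liam→Dave routes:
Liam→Dave: 18
Liam→Nora→Dave: 6 + 5 = 11
Liam→Ivan→Frank→Nora→Dave: 2 + 17 + 4 + 5 = 28
Liam→Nora→Frank→Alice→Dave: 6 + 4 + 13 + 4 = 27
Liam→Ivan→Nora→Dave: 2 + 20 + 5 = 27
Liam→Frank→Nora→Dave: 15 + 4 + 5 = 24
The minimum is 11.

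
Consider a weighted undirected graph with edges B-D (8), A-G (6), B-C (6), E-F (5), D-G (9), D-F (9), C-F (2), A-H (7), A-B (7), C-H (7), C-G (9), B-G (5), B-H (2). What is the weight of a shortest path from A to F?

Some routes from A to F:
A→B→C→F: 7 + 6 + 2 = 15
A→H→B→C→F: 7 + 2 + 6 + 2 = 17
A→H→C→F: 7 + 7 + 2 = 16
A→G→C→F: 6 + 9 + 2 = 17
Best route has total 15.

15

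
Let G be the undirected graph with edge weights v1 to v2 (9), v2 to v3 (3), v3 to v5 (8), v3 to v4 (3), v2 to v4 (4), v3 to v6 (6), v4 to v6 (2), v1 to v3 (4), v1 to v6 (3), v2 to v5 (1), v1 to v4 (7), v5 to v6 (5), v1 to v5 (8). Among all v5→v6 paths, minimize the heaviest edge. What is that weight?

3

A few of the v5→v6 routes:
v5-v2-v4-v6: max(1, 4, 2) = 4
v5-v2-v3-v4-v6: max(1, 3, 3, 2) = 3
v5-v2-v3-v1-v6: max(1, 3, 4, 3) = 4
v5-v2-v4-v3-v1-v6: max(1, 4, 3, 4, 3) = 4
Smallest bottleneck: 3.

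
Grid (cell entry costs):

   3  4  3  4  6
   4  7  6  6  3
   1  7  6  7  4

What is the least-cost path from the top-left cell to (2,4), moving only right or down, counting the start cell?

Best path: (0,0)→(0,1)→(0,2)→(0,3)→(0,4)→(1,4)→(2,4)
Cost: 3 + 4 + 3 + 4 + 6 + 3 + 4 = 27

27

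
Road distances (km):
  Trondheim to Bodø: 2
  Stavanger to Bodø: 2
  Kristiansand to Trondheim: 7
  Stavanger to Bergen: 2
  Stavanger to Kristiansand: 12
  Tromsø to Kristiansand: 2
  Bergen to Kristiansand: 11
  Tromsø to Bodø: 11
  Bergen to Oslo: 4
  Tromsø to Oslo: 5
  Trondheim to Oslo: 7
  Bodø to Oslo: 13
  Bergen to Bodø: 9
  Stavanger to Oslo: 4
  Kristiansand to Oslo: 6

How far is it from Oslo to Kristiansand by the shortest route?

Some routes from Oslo to Kristiansand:
Oslo -> Tromsø -> Kristiansand: 5 + 2 = 7
Oslo -> Bergen -> Kristiansand: 4 + 11 = 15
Oslo -> Stavanger -> Bodø -> Trondheim -> Kristiansand: 4 + 2 + 2 + 7 = 15
Oslo -> Kristiansand: 6
Oslo -> Trondheim -> Kristiansand: 7 + 7 = 14
Shortest: 6 km.

6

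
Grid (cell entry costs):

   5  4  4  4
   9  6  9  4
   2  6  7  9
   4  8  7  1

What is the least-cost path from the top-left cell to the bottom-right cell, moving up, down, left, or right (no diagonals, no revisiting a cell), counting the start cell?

31

Path [0,0] -> [0,1] -> [0,2] -> [0,3] -> [1,3] -> [2,3] -> [3,3]: 5 + 4 + 4 + 4 + 4 + 9 + 1 = 31.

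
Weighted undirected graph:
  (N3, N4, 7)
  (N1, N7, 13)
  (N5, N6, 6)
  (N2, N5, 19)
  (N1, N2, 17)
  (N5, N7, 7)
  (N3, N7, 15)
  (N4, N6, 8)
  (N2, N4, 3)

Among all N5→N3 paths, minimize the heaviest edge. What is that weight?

8

Candidate routes:
N5→N7→N3: max(7, 15) = 15
N5→N2→N4→N3: max(19, 3, 7) = 19
N5→N2→N1→N7→N3: max(19, 17, 13, 15) = 19
N5→N7→N1→N2→N4→N3: max(7, 13, 17, 3, 7) = 17
N5→N6→N4→N3: max(6, 8, 7) = 8
N5→N6→N4→N2→N1→N7→N3: max(6, 8, 3, 17, 13, 15) = 17
Smallest bottleneck: 8.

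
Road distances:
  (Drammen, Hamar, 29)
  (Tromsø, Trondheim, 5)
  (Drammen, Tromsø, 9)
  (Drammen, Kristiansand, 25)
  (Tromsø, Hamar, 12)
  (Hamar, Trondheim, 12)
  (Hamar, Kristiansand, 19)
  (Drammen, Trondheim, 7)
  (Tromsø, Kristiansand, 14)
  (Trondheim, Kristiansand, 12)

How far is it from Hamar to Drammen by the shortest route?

19

Checking several routes:
Hamar - Tromsø - Drammen: 12 + 9 = 21
Hamar - Tromsø - Trondheim - Drammen: 12 + 5 + 7 = 24
Hamar - Trondheim - Tromsø - Drammen: 12 + 5 + 9 = 26
Hamar - Trondheim - Drammen: 12 + 7 = 19
The minimum is 19.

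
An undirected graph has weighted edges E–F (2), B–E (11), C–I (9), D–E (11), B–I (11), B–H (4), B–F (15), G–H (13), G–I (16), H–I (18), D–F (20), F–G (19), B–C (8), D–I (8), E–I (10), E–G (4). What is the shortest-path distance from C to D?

A few of the C→D routes:
C - B - E - D: 8 + 11 + 11 = 30
C - I - D: 9 + 8 = 17
C - B - F - E - D: 8 + 15 + 2 + 11 = 36
C - B - E - I - D: 8 + 11 + 10 + 8 = 37
C - I - E - D: 9 + 10 + 11 = 30
C - B - I - D: 8 + 11 + 8 = 27
The minimum is 17.

17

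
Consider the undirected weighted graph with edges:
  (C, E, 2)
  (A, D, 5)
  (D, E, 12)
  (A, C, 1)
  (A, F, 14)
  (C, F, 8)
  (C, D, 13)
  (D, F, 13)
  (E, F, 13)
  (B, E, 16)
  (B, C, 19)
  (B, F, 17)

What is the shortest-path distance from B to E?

16

A few of the B→E routes:
B → F → C → E: 17 + 8 + 2 = 27
B → F → E: 17 + 13 = 30
B → E: 16
B → C → E: 19 + 2 = 21
Shortest: 16.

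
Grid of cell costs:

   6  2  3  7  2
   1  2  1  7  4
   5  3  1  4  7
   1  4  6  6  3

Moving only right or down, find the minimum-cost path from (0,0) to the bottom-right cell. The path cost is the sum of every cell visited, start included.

24

One optimal route is [0,0]→[1,0]→[1,1]→[1,2]→[2,2]→[2,3]→[3,3]→[3,4].
Its cost is 6 + 1 + 2 + 1 + 1 + 4 + 6 + 3 = 24.
For comparison, the top-then-right route costs 34.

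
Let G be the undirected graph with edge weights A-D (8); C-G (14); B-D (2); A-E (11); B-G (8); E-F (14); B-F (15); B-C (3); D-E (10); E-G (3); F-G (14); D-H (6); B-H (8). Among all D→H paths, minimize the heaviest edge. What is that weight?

A few of the D→H routes:
D-H: max(6) = 6
D-E-G-B-H: max(10, 3, 8, 8) = 10
D-A-E-F-G-C-B-H: max(8, 11, 14, 14, 14, 3, 8) = 14
D-B-H: max(2, 8) = 8
D-A-E-F-G-B-H: max(8, 11, 14, 14, 8, 8) = 14
D-A-E-G-B-H: max(8, 11, 3, 8, 8) = 11
Smallest bottleneck: 6.

6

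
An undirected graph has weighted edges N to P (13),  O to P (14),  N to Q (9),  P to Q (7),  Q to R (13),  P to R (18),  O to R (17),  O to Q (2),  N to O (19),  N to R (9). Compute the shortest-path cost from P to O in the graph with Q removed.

14

Comparing a few candidate routes:
P-R-O: 18 + 17 = 35
P-O: 14
P-N-O: 13 + 19 = 32
Best route has total 14.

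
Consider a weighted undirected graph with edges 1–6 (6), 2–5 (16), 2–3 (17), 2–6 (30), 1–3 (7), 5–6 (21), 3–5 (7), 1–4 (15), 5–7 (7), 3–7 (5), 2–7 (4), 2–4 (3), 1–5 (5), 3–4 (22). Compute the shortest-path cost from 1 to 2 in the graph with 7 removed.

18

Comparing a few candidate routes:
1 → 5 → 3 → 2: 5 + 7 + 17 = 29
1 → 3 → 5 → 2: 7 + 7 + 16 = 30
1 → 4 → 2: 15 + 3 = 18
1 → 5 → 2: 5 + 16 = 21
1 → 3 → 2: 7 + 17 = 24
1 → 3 → 4 → 2: 7 + 22 + 3 = 32
The minimum is 18.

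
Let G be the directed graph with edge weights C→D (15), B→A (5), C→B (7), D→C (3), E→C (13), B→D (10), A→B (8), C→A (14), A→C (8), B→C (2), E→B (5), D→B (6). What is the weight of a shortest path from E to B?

Candidate routes:
E → C → D → B: 13 + 15 + 6 = 34
E → C → A → B: 13 + 14 + 8 = 35
E → B: 5
E → C → B: 13 + 7 = 20
Best route has total 5.

5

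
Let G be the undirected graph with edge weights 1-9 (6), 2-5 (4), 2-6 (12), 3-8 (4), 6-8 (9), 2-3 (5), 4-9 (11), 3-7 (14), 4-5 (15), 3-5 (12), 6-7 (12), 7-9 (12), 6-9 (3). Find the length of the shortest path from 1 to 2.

Comparing a few candidate routes:
1 → 9 → 6 → 2: 6 + 3 + 12 = 21
1 → 9 → 4 → 5 → 2: 6 + 11 + 15 + 4 = 36
1 → 9 → 6 → 8 → 3 → 2: 6 + 3 + 9 + 4 + 5 = 27
The minimum is 21.

21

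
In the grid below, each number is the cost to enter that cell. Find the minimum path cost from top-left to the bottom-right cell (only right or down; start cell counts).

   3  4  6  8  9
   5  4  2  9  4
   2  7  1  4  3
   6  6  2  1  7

Path r0c0 r0c1 r1c1 r1c2 r2c2 r3c2 r3c3 r3c4: 3 + 4 + 4 + 2 + 1 + 2 + 1 + 7 = 24.
For comparison, the top-then-right route costs 44.

24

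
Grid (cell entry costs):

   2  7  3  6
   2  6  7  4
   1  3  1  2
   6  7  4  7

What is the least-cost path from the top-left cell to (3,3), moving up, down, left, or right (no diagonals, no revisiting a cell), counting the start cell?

18

Path (0,0) → (1,0) → (2,0) → (2,1) → (2,2) → (2,3) → (3,3): 2 + 2 + 1 + 3 + 1 + 2 + 7 = 18.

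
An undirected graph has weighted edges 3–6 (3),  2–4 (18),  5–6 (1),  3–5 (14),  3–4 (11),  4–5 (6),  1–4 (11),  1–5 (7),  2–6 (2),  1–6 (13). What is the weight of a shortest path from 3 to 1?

11

Comparing a few candidate routes:
3 → 6 → 5 → 1: 3 + 1 + 7 = 11
3 → 4 → 1: 11 + 11 = 22
3 → 6 → 5 → 4 → 1: 3 + 1 + 6 + 11 = 21
3 → 6 → 1: 3 + 13 = 16
3 → 5 → 1: 14 + 7 = 21
Best route has total 11.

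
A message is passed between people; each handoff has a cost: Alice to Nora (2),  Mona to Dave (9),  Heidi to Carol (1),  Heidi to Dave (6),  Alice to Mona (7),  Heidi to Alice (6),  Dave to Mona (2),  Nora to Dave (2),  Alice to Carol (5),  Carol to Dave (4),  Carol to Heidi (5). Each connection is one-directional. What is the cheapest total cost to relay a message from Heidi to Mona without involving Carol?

Candidate routes:
Heidi-Alice-Mona: 6 + 7 = 13
Heidi-Alice-Nora-Dave-Mona: 6 + 2 + 2 + 2 = 12
Heidi-Dave-Mona: 6 + 2 = 8
The minimum is 8.

8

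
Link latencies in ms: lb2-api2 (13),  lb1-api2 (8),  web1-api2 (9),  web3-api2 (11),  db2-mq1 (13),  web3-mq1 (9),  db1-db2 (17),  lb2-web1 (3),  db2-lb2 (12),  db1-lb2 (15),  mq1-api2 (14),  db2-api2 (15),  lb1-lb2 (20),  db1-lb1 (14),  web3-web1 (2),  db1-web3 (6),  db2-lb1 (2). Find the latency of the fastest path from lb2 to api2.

Checking several routes:
lb2 - web1 - api2: 3 + 9 = 12
lb2 - lb1 - api2: 20 + 8 = 28
lb2 - web1 - web3 - api2: 3 + 2 + 11 = 16
lb2 - db2 - lb1 - api2: 12 + 2 + 8 = 22
lb2 - api2: 13
lb2 - db2 - api2: 12 + 15 = 27
The minimum is 12 ms.

12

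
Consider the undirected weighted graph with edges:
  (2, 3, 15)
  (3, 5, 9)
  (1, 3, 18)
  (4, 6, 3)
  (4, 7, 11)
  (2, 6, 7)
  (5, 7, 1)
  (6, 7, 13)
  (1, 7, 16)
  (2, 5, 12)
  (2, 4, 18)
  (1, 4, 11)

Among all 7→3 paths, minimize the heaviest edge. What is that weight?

9

A few of the 7→3 routes:
7-4-6-2-5-3: max(11, 3, 7, 12, 9) = 12
7-4-6-2-3: max(11, 3, 7, 15) = 15
7-6-2-5-3: max(13, 7, 12, 9) = 13
7-5-2-3: max(1, 12, 15) = 15
7-6-2-3: max(13, 7, 15) = 15
7-5-3: max(1, 9) = 9
Best route has worst link 9.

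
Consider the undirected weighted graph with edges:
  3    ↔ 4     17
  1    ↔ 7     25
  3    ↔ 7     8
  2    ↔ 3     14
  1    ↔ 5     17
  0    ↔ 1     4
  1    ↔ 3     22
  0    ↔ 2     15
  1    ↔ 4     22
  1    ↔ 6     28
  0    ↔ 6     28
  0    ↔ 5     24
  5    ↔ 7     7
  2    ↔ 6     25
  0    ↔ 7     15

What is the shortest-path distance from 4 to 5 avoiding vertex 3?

39

Checking several routes:
4→1→0→5: 22 + 4 + 24 = 50
4→1→5: 22 + 17 = 39
4→1→7→0→5: 22 + 25 + 15 + 24 = 86
4→1→7→5: 22 + 25 + 7 = 54
4→1→0→7→5: 22 + 4 + 15 + 7 = 48
Shortest: 39.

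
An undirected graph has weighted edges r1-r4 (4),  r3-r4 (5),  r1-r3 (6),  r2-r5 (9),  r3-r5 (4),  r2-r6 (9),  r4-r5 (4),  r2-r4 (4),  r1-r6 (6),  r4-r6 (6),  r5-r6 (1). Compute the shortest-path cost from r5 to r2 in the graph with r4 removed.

9

Candidate routes:
r5 - r6 - r2: 1 + 9 = 10
r5 - r3 - r1 - r6 - r2: 4 + 6 + 6 + 9 = 25
r5 - r2: 9
Shortest: 9.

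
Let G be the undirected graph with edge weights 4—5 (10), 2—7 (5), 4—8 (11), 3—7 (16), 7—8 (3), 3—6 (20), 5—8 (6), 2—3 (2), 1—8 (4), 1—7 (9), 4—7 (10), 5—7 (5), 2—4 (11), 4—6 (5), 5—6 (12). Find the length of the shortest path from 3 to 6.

A few of the 3→6 routes:
3 -> 6: 20
3 -> 2 -> 7 -> 5 -> 6: 2 + 5 + 5 + 12 = 24
3 -> 2 -> 7 -> 8 -> 4 -> 6: 2 + 5 + 3 + 11 + 5 = 26
3 -> 2 -> 7 -> 5 -> 4 -> 6: 2 + 5 + 5 + 10 + 5 = 27
3 -> 2 -> 4 -> 6: 2 + 11 + 5 = 18
3 -> 2 -> 7 -> 4 -> 6: 2 + 5 + 10 + 5 = 22
The minimum is 18.

18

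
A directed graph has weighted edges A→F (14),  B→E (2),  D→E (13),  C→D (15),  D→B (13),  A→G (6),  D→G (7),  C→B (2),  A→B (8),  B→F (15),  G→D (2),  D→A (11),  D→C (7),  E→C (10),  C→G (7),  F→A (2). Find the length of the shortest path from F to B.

10

Some routes from F to B:
F -> A -> G -> D -> C -> B: 2 + 6 + 2 + 7 + 2 = 19
F -> A -> B: 2 + 8 = 10
F -> A -> G -> D -> B: 2 + 6 + 2 + 13 = 23
The minimum is 10.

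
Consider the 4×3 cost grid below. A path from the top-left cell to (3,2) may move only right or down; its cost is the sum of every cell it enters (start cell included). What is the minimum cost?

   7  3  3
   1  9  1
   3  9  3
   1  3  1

16

One optimal route is (0,0)→(1,0)→(2,0)→(3,0)→(3,1)→(3,2).
Its cost is 7 + 1 + 3 + 1 + 3 + 1 = 16.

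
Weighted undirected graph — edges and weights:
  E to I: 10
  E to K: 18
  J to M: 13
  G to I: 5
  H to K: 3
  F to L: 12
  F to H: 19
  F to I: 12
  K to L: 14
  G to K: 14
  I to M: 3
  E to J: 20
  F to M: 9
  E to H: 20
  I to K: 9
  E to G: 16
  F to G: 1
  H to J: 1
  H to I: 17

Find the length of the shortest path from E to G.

15

Checking several routes:
E → G: 16
E → I → G: 10 + 5 = 15
E → K → I → G: 18 + 9 + 5 = 32
E → I → M → F → G: 10 + 3 + 9 + 1 = 23
E → I → F → G: 10 + 12 + 1 = 23
Best route has total 15.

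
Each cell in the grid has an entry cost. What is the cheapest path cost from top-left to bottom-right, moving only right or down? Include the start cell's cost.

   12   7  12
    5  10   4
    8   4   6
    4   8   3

One optimal route is r0c0 -> r1c0 -> r2c0 -> r2c1 -> r2c2 -> r3c2.
Its cost is 12 + 5 + 8 + 4 + 6 + 3 = 38.
(Top row then right column would cost 44.)

38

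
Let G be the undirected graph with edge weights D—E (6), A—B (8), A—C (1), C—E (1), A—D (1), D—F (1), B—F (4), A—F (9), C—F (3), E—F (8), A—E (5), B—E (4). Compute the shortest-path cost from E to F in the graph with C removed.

Comparing a few candidate routes:
E - D - F: 6 + 1 = 7
E - B - F: 4 + 4 = 8
E - F: 8
E - A - D - F: 5 + 1 + 1 = 7
Shortest: 7.

7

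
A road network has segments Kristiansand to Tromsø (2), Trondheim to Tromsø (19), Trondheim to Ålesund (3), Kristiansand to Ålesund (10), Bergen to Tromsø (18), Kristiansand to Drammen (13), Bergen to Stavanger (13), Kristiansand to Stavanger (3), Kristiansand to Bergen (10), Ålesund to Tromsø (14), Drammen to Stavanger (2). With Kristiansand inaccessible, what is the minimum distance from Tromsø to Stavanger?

Candidate routes:
Tromsø→Bergen→Stavanger: 18 + 13 = 31
Shortest: 31 km.

31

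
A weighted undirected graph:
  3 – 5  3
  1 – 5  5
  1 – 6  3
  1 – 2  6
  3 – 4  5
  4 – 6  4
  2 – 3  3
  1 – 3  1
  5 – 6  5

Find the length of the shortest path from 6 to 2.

Some routes from 6 to 2:
6→5→1→3→2: 5 + 5 + 1 + 3 = 14
6→4→3→2: 4 + 5 + 3 = 12
6→1→2: 3 + 6 = 9
6→5→3→2: 5 + 3 + 3 = 11
6→1→5→3→2: 3 + 5 + 3 + 3 = 14
6→1→3→2: 3 + 1 + 3 = 7
Best route has total 7.

7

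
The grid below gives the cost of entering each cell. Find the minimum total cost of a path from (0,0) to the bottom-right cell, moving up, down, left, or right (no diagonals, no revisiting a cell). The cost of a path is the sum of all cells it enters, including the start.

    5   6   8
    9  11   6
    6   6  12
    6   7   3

36

One optimal route is [0,0] [1,0] [2,0] [2,1] [3,1] [3,2].
Its cost is 5 + 9 + 6 + 6 + 7 + 3 = 36.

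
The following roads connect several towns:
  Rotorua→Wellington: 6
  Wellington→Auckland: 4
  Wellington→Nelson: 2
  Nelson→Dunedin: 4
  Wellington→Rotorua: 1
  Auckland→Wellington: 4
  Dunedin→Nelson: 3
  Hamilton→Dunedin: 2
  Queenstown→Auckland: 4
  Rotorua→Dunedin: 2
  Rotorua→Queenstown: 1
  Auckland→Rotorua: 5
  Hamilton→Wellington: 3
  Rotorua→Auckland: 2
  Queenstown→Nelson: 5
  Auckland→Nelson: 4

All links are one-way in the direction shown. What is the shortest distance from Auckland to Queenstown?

6

Routes from Auckland to Queenstown:
Auckland-Wellington-Rotorua-Queenstown: 4 + 1 + 1 = 6
Auckland-Rotorua-Queenstown: 5 + 1 = 6
Best route has total 6.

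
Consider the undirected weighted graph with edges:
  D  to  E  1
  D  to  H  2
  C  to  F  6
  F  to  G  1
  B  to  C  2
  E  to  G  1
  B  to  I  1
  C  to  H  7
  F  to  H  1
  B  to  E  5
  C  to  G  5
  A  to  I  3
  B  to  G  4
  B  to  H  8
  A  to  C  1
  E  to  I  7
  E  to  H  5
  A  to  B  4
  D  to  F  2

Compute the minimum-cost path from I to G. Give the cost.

Some routes from I to G:
I-E-G: 7 + 1 = 8
I-B-G: 1 + 4 = 5
I-B-E-G: 1 + 5 + 1 = 7
Best route has total 5.

5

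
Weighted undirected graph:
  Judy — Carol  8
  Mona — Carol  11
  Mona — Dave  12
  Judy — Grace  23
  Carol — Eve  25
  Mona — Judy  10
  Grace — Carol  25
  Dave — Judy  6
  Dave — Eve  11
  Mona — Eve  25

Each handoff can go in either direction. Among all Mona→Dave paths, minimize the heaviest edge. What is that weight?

10

A few of the Mona→Dave routes:
Mona→Judy→Dave: max(10, 6) = 10
Mona→Carol→Grace→Judy→Dave: max(11, 25, 23, 6) = 25
Mona→Dave: max(12) = 12
Mona→Carol→Eve→Dave: max(11, 25, 11) = 25
Mona→Carol→Judy→Dave: max(11, 8, 6) = 11
Best route has worst link 10.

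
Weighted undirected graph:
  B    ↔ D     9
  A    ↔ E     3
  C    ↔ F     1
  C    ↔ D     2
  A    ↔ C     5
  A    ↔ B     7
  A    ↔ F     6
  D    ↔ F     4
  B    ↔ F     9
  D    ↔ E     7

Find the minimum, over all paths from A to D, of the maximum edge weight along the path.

5

Checking several routes:
A - C - F - B - D: max(5, 1, 9, 9) = 9
A - E - D: max(3, 7) = 7
A - C - F - D: max(5, 1, 4) = 5
A - C - D: max(5, 2) = 5
A - F - D: max(6, 4) = 6
A - F - C - D: max(6, 1, 2) = 6
Best route has worst link 5.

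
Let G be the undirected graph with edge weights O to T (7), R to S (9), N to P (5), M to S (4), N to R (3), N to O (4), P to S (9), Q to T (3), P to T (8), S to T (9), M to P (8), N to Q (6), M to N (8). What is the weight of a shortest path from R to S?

Checking several routes:
R → N → M → S: 3 + 8 + 4 = 15
R → N → P → S: 3 + 5 + 9 = 17
R → S: 9
Best route has total 9.

9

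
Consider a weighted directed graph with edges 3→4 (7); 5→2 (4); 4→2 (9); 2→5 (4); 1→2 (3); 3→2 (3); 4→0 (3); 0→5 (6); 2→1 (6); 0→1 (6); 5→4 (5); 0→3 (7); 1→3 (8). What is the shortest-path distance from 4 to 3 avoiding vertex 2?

10

Paths from 4 to 3 avoiding 2:
4 -> 0 -> 3: 3 + 7 = 10
4 -> 0 -> 1 -> 3: 3 + 6 + 8 = 17
Shortest: 10.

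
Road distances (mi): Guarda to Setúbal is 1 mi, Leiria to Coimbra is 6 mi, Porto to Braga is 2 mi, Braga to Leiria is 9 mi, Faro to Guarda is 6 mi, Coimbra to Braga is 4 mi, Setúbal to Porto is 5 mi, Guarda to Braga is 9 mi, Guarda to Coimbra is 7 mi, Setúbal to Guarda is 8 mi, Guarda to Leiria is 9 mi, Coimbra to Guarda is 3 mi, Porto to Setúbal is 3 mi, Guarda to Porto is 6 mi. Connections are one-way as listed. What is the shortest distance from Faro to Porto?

Candidate routes:
Faro -> Guarda -> Setúbal -> Porto: 6 + 1 + 5 = 12
Faro -> Guarda -> Porto: 6 + 6 = 12
Shortest: 12 mi.

12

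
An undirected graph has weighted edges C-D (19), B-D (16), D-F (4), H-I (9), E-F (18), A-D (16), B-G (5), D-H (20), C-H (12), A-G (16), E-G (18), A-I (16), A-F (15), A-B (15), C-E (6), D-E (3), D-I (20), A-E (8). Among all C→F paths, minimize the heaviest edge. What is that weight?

6

Comparing a few candidate routes:
C -> E -> A -> F: max(6, 8, 15) = 15
C -> H -> I -> A -> B -> D -> F: max(12, 9, 16, 15, 16, 4) = 16
C -> E -> D -> F: max(6, 3, 4) = 6
C -> H -> I -> A -> F: max(12, 9, 16, 15) = 16
Best route has worst link 6.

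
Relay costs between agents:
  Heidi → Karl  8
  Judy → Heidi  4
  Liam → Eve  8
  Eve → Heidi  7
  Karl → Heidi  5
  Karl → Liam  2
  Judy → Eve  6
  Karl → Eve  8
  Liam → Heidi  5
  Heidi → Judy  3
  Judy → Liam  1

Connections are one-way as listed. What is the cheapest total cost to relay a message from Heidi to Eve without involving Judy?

16

Candidate routes:
Heidi -> Karl -> Liam -> Eve: 8 + 2 + 8 = 18
Heidi -> Karl -> Eve: 8 + 8 = 16
Best route has total 16.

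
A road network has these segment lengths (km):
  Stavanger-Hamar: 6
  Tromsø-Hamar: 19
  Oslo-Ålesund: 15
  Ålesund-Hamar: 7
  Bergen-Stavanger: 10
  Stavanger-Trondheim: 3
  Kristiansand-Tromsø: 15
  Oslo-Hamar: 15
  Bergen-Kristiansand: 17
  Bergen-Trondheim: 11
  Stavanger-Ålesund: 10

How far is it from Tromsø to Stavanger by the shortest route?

25

Paths from Tromsø to Stavanger:
Tromsø→Hamar→Stavanger: 19 + 6 = 25
Tromsø→Hamar→Ålesund→Stavanger: 19 + 7 + 10 = 36
Tromsø→Kristiansand→Bergen→Trondheim→Stavanger: 15 + 17 + 11 + 3 = 46
Tromsø→Kristiansand→Bergen→Stavanger: 15 + 17 + 10 = 42
Tromsø→Hamar→Oslo→Ålesund→Stavanger: 19 + 15 + 15 + 10 = 59
The minimum is 25 km.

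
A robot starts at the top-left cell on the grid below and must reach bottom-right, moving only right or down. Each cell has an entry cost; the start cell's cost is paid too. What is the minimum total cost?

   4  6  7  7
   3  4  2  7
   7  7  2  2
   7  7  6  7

24

Take (0,0) → (1,0) → (1,1) → (1,2) → (2,2) → (2,3) → (3,3) for a total of 4 + 3 + 4 + 2 + 2 + 2 + 7 = 24.
(Top row then right column would cost 40.)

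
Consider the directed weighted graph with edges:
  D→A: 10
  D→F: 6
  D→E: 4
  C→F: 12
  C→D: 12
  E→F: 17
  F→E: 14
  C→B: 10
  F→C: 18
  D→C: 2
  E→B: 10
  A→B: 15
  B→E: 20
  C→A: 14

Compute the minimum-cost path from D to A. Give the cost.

10

Checking several routes:
D -> C -> A: 2 + 14 = 16
D -> A: 10
D -> F -> C -> A: 6 + 18 + 14 = 38
Best route has total 10.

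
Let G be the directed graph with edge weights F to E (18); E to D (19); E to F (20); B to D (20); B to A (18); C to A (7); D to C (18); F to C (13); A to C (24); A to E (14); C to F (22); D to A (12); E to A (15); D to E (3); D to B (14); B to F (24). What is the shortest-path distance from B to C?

A few of the B→C routes:
B - A - C: 18 + 24 = 42
B - D - C: 20 + 18 = 38
B - D - A - C: 20 + 12 + 24 = 56
B - F - C: 24 + 13 = 37
Shortest: 37.

37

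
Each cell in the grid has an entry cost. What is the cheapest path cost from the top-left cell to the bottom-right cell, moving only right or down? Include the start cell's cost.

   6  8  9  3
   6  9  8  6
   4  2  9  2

Take (0,0) → (1,0) → (2,0) → (2,1) → (2,2) → (2,3) for a total of 6 + 6 + 4 + 2 + 9 + 2 = 29.
(Top row then right column would cost 34.)

29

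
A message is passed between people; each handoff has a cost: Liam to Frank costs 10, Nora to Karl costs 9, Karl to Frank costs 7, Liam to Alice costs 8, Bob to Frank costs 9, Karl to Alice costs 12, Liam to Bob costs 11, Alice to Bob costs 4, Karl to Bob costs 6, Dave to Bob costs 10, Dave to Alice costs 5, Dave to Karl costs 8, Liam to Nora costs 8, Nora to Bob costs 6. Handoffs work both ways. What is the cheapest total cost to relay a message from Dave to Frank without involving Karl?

Some routes from Dave to Frank avoiding Karl:
Dave-Alice-Liam-Frank: 5 + 8 + 10 = 23
Dave-Alice-Bob-Frank: 5 + 4 + 9 = 18
Dave-Bob-Frank: 10 + 9 = 19
Shortest: 18.

18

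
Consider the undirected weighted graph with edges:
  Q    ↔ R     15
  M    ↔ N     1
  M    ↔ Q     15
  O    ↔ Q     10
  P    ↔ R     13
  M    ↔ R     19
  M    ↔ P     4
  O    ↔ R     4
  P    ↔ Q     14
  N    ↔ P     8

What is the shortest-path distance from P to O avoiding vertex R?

Routes from P to O avoiding R:
P→M→Q→O: 4 + 15 + 10 = 29
P→N→M→Q→O: 8 + 1 + 15 + 10 = 34
P→Q→O: 14 + 10 = 24
Shortest: 24.

24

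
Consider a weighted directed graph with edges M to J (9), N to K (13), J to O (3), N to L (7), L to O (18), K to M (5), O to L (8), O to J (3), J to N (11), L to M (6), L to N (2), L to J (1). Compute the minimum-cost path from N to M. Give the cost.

Paths from N to M:
N -> L -> M: 7 + 6 = 13
N -> K -> M: 13 + 5 = 18
Best route has total 13.

13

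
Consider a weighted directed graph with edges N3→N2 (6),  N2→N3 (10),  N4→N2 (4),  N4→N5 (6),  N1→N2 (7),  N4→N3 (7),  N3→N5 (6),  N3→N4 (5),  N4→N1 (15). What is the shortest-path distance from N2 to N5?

Paths from N2 to N5:
N2 -> N3 -> N5: 10 + 6 = 16
N2 -> N3 -> N4 -> N5: 10 + 5 + 6 = 21
The minimum is 16.

16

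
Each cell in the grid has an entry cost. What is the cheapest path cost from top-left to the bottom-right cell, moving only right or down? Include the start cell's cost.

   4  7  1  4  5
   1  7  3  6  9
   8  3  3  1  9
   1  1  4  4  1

24

Take (0,0)→(0,1)→(0,2)→(1,2)→(2,2)→(2,3)→(3,3)→(3,4) for a total of 4 + 7 + 1 + 3 + 3 + 1 + 4 + 1 = 24.
For comparison, the top-then-right route costs 40.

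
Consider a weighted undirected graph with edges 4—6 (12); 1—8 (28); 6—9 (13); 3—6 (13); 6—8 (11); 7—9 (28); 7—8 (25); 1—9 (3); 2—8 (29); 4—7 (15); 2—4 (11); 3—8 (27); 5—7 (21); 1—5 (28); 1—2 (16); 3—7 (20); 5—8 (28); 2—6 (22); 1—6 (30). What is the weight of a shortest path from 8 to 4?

A few of the 8→4 routes:
8 - 7 - 4: 25 + 15 = 40
8 - 2 - 4: 29 + 11 = 40
8 - 6 - 9 - 1 - 2 - 4: 11 + 13 + 3 + 16 + 11 = 54
8 - 6 - 2 - 4: 11 + 22 + 11 = 44
8 - 6 - 4: 11 + 12 = 23
8 - 3 - 6 - 4: 27 + 13 + 12 = 52
Best route has total 23.

23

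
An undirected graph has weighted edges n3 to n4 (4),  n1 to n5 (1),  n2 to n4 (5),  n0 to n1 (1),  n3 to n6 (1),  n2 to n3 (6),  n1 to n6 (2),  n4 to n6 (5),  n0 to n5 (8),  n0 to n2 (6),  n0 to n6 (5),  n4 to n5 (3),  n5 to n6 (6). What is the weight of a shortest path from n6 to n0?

3

A few of the n6→n0 routes:
n6 - n5 - n1 - n0: 6 + 1 + 1 = 8
n6 - n3 - n4 - n5 - n1 - n0: 1 + 4 + 3 + 1 + 1 = 10
n6 - n4 - n5 - n1 - n0: 5 + 3 + 1 + 1 = 10
n6 - n0: 5
n6 - n1 - n0: 2 + 1 = 3
Shortest: 3.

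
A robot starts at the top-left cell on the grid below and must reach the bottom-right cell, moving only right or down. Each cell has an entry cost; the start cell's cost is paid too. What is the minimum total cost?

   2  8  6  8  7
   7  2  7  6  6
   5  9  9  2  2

Best path: r0c0 r1c0 r1c1 r1c2 r1c3 r2c3 r2c4
Cost: 2 + 7 + 2 + 7 + 6 + 2 + 2 = 28

28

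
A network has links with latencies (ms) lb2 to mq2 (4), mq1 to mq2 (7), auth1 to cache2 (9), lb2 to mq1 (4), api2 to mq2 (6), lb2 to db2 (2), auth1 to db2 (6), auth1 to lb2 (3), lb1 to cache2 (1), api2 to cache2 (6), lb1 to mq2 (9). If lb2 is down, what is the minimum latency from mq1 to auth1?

Paths from mq1 to auth1 avoiding lb2:
mq1 → mq2 → api2 → cache2 → auth1: 7 + 6 + 6 + 9 = 28
mq1 → mq2 → lb1 → cache2 → auth1: 7 + 9 + 1 + 9 = 26
Shortest: 26 ms.

26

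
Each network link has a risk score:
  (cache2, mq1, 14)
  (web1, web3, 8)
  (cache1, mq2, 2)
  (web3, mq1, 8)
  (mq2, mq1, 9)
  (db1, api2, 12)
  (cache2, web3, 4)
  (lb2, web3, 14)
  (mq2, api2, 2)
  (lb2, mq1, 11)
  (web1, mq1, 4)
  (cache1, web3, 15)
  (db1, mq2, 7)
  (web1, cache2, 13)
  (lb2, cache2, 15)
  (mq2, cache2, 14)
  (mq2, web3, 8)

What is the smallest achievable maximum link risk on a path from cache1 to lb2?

11

Comparing a few candidate routes:
cache1→mq2→mq1→lb2: max(2, 9, 11) = 11
cache1→mq2→web3→web1→mq1→lb2: max(2, 8, 8, 4, 11) = 11
cache1→mq2→web3→mq1→lb2: max(2, 8, 8, 11) = 11
Best route has worst link 11.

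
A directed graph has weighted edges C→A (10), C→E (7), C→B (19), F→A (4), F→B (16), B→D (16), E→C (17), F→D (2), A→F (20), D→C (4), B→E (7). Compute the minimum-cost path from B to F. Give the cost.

Routes from B to F:
B→E→C→A→F: 7 + 17 + 10 + 20 = 54
B→D→C→A→F: 16 + 4 + 10 + 20 = 50
The minimum is 50.

50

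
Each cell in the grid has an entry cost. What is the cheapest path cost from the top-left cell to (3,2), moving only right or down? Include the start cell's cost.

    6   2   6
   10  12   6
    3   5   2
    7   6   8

Path r0c0→r0c1→r0c2→r1c2→r2c2→r3c2: 6 + 2 + 6 + 6 + 2 + 8 = 30.

30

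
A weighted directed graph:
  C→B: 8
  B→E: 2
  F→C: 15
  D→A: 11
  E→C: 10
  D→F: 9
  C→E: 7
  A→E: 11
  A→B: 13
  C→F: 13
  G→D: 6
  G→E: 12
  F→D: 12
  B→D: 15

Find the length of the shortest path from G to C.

22

Some routes from G to C:
G→D→F→C: 6 + 9 + 15 = 30
G→D→A→E→C: 6 + 11 + 11 + 10 = 38
G→E→C: 12 + 10 = 22
Shortest: 22.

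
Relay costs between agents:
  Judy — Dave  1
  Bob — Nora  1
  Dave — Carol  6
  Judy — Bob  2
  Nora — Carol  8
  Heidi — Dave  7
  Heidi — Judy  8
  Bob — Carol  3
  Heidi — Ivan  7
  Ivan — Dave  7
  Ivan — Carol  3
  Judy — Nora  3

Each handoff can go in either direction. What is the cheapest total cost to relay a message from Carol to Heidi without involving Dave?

Comparing a few candidate routes:
Carol→Nora→Judy→Heidi: 8 + 3 + 8 = 19
Carol→Bob→Judy→Heidi: 3 + 2 + 8 = 13
Carol→Ivan→Heidi: 3 + 7 = 10
Carol→Bob→Nora→Judy→Heidi: 3 + 1 + 3 + 8 = 15
Shortest: 10.

10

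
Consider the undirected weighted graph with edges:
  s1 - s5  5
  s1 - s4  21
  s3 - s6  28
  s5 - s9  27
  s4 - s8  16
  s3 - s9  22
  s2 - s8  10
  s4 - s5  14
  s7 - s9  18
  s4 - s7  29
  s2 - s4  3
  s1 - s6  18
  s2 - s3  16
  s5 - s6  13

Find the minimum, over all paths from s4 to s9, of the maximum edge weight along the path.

22

Some routes from s4 to s9:
s4→s5→s9: max(14, 27) = 27
s4→s8→s2→s3→s9: max(16, 10, 16, 22) = 22
s4→s1→s5→s9: max(21, 5, 27) = 27
s4→s1→s6→s5→s9: max(21, 18, 13, 27) = 27
s4→s2→s3→s9: max(3, 16, 22) = 22
The minimum achievable maximum is 22.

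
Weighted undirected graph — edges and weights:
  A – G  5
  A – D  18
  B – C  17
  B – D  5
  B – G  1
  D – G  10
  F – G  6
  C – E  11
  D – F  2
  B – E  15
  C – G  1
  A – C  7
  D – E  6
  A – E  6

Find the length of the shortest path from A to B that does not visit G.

17

Checking several routes:
A-C-B: 7 + 17 = 24
A-E-D-B: 6 + 6 + 5 = 17
A-D-B: 18 + 5 = 23
A-C-E-D-B: 7 + 11 + 6 + 5 = 29
A-E-B: 6 + 15 = 21
Shortest: 17.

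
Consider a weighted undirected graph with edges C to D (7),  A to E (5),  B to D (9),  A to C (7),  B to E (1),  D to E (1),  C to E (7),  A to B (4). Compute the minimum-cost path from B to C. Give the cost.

8

Some routes from B to C:
B→E→A→C: 1 + 5 + 7 = 13
B→A→E→C: 4 + 5 + 7 = 16
B→A→C: 4 + 7 = 11
B→E→D→C: 1 + 1 + 7 = 9
B→D→C: 9 + 7 = 16
B→E→C: 1 + 7 = 8
Shortest: 8.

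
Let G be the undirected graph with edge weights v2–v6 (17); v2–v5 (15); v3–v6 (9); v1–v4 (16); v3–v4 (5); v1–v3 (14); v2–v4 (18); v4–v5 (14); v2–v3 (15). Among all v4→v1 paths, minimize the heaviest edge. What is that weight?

Checking several routes:
v4 - v3 - v1: max(5, 14) = 14
v4 - v1: max(16) = 16
v4 - v5 - v2 - v3 - v1: max(14, 15, 15, 14) = 15
Best route has worst link 14.

14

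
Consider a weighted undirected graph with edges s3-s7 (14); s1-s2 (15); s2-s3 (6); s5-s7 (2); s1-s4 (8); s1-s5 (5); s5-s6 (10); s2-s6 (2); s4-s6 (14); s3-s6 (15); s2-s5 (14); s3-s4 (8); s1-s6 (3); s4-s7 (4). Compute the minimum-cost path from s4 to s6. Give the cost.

11

Checking several routes:
s4 - s7 - s5 - s6: 4 + 2 + 10 = 16
s4 - s7 - s5 - s1 - s6: 4 + 2 + 5 + 3 = 14
s4 - s1 - s6: 8 + 3 = 11
s4 - s6: 14
Best route has total 11.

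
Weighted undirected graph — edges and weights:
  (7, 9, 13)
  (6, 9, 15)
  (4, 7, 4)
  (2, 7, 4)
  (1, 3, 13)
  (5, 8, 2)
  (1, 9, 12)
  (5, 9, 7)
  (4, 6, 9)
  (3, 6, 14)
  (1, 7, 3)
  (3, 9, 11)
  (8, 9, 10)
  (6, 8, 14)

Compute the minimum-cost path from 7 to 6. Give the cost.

13

Some routes from 7 to 6:
7 - 4 - 6: 4 + 9 = 13
7 - 9 - 5 - 8 - 6: 13 + 7 + 2 + 14 = 36
7 - 1 - 3 - 6: 3 + 13 + 14 = 30
7 - 1 - 9 - 6: 3 + 12 + 15 = 30
7 - 9 - 6: 13 + 15 = 28
The minimum is 13.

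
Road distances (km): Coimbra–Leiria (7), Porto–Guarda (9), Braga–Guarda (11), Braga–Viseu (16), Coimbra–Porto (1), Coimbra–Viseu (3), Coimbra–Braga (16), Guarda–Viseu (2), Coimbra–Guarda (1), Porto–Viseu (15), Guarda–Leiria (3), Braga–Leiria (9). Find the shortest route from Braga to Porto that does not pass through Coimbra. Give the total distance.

A few of the Braga→Porto routes:
Braga - Viseu - Guarda - Porto: 16 + 2 + 9 = 27
Braga - Guarda - Viseu - Porto: 11 + 2 + 15 = 28
Braga - Leiria - Guarda - Porto: 9 + 3 + 9 = 21
Braga - Guarda - Porto: 11 + 9 = 20
Shortest: 20 km.

20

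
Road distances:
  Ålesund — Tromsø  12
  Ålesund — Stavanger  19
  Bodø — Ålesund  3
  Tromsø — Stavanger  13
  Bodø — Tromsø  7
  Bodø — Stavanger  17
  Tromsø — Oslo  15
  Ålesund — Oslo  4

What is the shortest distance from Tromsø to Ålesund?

10

Paths from Tromsø to Ålesund:
Tromsø → Ålesund: 12
Tromsø → Bodø → Stavanger → Ålesund: 7 + 17 + 19 = 43
Tromsø → Bodø → Ålesund: 7 + 3 = 10
Tromsø → Stavanger → Ålesund: 13 + 19 = 32
Tromsø → Oslo → Ålesund: 15 + 4 = 19
Tromsø → Stavanger → Bodø → Ålesund: 13 + 17 + 3 = 33
Shortest: 10.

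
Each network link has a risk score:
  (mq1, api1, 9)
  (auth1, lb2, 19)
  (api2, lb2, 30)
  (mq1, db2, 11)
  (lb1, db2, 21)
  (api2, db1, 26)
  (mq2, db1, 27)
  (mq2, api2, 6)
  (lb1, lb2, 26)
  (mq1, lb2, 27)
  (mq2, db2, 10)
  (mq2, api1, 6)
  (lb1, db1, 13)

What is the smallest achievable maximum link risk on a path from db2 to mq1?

Checking several routes:
db2 → lb1 → lb2 → mq1: max(21, 26, 27) = 27
db2 → lb1 → db1 → mq2 → api1 → mq1: max(21, 13, 27, 6, 9) = 27
db2 → mq2 → api1 → mq1: max(10, 6, 9) = 10
db2 → lb1 → db1 → api2 → mq2 → api1 → mq1: max(21, 13, 26, 6, 6, 9) = 26
db2 → mq1: max(11) = 11
Best route has worst link 10.

10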